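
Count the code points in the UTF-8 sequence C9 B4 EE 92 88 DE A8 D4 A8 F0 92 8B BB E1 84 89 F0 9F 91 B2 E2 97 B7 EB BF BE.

Byte at offset 0: 0xC9 = 11001001 → 2-byte char (#1). Advance 2.
Byte at offset 2: 0xEE = 11101110 → 3-byte char (#2). Advance 3.
Byte at offset 5: 0xDE = 11011110 → 2-byte char (#3). Advance 2.
Byte at offset 7: 0xD4 = 11010100 → 2-byte char (#4). Advance 2.
Byte at offset 9: 0xF0 = 11110000 → 4-byte char (#5). Advance 4.
Byte at offset 13: 0xE1 = 11100001 → 3-byte char (#6). Advance 3.
Byte at offset 16: 0xF0 = 11110000 → 4-byte char (#7). Advance 4.
Byte at offset 20: 0xE2 = 11100010 → 3-byte char (#8). Advance 3.
Byte at offset 23: 0xEB = 11101011 → 3-byte char (#9). Advance 3.
Reached end at offset 26 after 9 code points.

9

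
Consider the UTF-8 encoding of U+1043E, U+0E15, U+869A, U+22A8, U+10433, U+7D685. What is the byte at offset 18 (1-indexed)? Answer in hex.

0xF1

1-indexed offset 18 is 0-indexed offset 17.
U+1043E → 4-byte form F0 90 90 BE at offsets 0–3.
U+0E15 → 3-byte form E0 B8 95 at offsets 4–6.
U+869A → 3-byte form E8 9A 9A at offsets 7–9.
U+22A8 → 3-byte form E2 8A A8 at offsets 10–12.
U+10433 → 4-byte form F0 90 90 B3 at offsets 13–16.
U+7D685 → 4-byte form F1 BD 9A 85 at offsets 17–20.
Offset 17 falls in char 6's range; it's byte 1 of F1 BD 9A 85 = 0xF1.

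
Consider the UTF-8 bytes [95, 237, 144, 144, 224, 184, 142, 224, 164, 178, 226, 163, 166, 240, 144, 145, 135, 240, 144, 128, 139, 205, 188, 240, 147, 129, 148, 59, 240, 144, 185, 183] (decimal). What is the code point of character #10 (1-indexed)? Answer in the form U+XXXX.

Offset 0: leading byte 0x5F = 01011111 → 1-byte char #1 = 5F.
Offset 1: leading byte 0xED = 11101101 → 3-byte char #2 = ED 90 90.
Offset 4: leading byte 0xE0 = 11100000 → 3-byte char #3 = E0 B8 8E.
Offset 7: leading byte 0xE0 = 11100000 → 3-byte char #4 = E0 A4 B2.
Offset 10: leading byte 0xE2 = 11100010 → 3-byte char #5 = E2 A3 A6.
Offset 13: leading byte 0xF0 = 11110000 → 4-byte char #6 = F0 90 91 87.
Offset 17: leading byte 0xF0 = 11110000 → 4-byte char #7 = F0 90 80 8B.
Offset 21: leading byte 0xCD = 11001101 → 2-byte char #8 = CD BC.
Offset 23: leading byte 0xF0 = 11110000 → 4-byte char #9 = F0 93 81 94.
Offset 27: leading byte 0x3B = 00111011 → 1-byte char #10 = 3B.
Leading byte 0x3B = 00111011 matches 0xxxxxxx → 1-byte sequence.
Byte 1: 0x3B = 00111011, payload 0111011 (7 bits).
Concatenate: 0111011 = 0x3B (7 bits → U+003B).

U+003B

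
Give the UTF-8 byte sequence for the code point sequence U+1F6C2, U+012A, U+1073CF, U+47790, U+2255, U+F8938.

F0 9F 9B 82 C4 AA F4 87 8F 8F F1 87 9E 90 E2 89 95 F3 B8 A4 B8

U+1F6C2: 4-byte form → F0 9F 9B 82.
U+012A: 2-byte form → C4 AA.
U+1073CF: 4-byte form → F4 87 8F 8F.
U+47790: 4-byte form → F1 87 9E 90.
U+2255: 3-byte form → E2 89 95.
U+F8938: 4-byte form → F3 B8 A4 B8.
Concatenated (21 bytes): F0 9F 9B 82 C4 AA F4 87 8F 8F F1 87 9E 90 E2 89 95 F3 B8 A4 B8.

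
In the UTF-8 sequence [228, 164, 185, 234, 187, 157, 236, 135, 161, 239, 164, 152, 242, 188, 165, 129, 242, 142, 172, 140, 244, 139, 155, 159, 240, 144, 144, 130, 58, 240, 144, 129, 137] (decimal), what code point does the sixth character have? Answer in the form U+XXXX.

Offset 0: leading byte 0xE4 = 11100100 → 3-byte char #1 = E4 A4 B9.
Offset 3: leading byte 0xEA = 11101010 → 3-byte char #2 = EA BB 9D.
Offset 6: leading byte 0xEC = 11101100 → 3-byte char #3 = EC 87 A1.
Offset 9: leading byte 0xEF = 11101111 → 3-byte char #4 = EF A4 98.
Offset 12: leading byte 0xF2 = 11110010 → 4-byte char #5 = F2 BC A5 81.
Offset 16: leading byte 0xF2 = 11110010 → 4-byte char #6 = F2 8E AC 8C.
Leading byte 0xF2 = 11110010 matches 11110xxx → 4-byte sequence.
Byte 1: 0xF2 = 11110010, payload 010 (3 bits).
Byte 2: 0x8E = 10001110 (10xxxxxx ✓), payload 001110.
Byte 3: 0xAC = 10101100 (10xxxxxx ✓), payload 101100.
Byte 4: 0x8C = 10001100 (10xxxxxx ✓), payload 001100.
Concatenate: 010001110101100001100 = 0x8EB0C (21 bits → U+8EB0C).

U+8EB0C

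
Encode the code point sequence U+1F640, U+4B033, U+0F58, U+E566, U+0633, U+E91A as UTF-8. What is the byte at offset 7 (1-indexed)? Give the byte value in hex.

0x80

1-indexed offset 7 is 0-indexed offset 6.
U+1F640 → 4-byte form F0 9F 99 80 at offsets 0–3.
U+4B033 → 4-byte form F1 8B 80 B3 at offsets 4–7.
Offset 6 falls in char 2's range; it's byte 3 of F1 8B 80 B3 = 0x80.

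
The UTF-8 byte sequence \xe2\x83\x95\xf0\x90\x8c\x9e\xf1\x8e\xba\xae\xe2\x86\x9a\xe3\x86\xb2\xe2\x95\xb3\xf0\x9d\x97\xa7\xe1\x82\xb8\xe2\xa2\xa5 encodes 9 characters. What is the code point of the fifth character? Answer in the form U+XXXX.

Offset 0: leading byte 0xE2 = 11100010 → 3-byte char #1 = E2 83 95.
Offset 3: leading byte 0xF0 = 11110000 → 4-byte char #2 = F0 90 8C 9E.
Offset 7: leading byte 0xF1 = 11110001 → 4-byte char #3 = F1 8E BA AE.
Offset 11: leading byte 0xE2 = 11100010 → 3-byte char #4 = E2 86 9A.
Offset 14: leading byte 0xE3 = 11100011 → 3-byte char #5 = E3 86 B2.
Leading byte 0xE3 = 11100011 matches 1110xxxx → 3-byte sequence.
Byte 1: 0xE3 = 11100011, payload 0011 (4 bits).
Byte 2: 0x86 = 10000110 (10xxxxxx ✓), payload 000110.
Byte 3: 0xB2 = 10110010 (10xxxxxx ✓), payload 110010.
Concatenate: 0011000110110010 = 0x31B2 (16 bits → U+31B2).

U+31B2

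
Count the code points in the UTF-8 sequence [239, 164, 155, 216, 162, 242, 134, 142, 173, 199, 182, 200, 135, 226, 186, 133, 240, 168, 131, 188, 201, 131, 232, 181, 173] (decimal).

Byte at offset 0: 0xEF = 11101111 → 3-byte char (#1). Advance 3.
Byte at offset 3: 0xD8 = 11011000 → 2-byte char (#2). Advance 2.
Byte at offset 5: 0xF2 = 11110010 → 4-byte char (#3). Advance 4.
Byte at offset 9: 0xC7 = 11000111 → 2-byte char (#4). Advance 2.
Byte at offset 11: 0xC8 = 11001000 → 2-byte char (#5). Advance 2.
Byte at offset 13: 0xE2 = 11100010 → 3-byte char (#6). Advance 3.
Byte at offset 16: 0xF0 = 11110000 → 4-byte char (#7). Advance 4.
Byte at offset 20: 0xC9 = 11001001 → 2-byte char (#8). Advance 2.
Byte at offset 22: 0xE8 = 11101000 → 3-byte char (#9). Advance 3.
Reached end at offset 25 after 9 code points.

9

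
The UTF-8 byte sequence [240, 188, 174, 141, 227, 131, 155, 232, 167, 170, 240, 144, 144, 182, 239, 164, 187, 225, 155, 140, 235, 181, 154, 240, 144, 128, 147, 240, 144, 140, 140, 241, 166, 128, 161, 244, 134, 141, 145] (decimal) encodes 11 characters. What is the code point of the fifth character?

U+F93B

Offset 0: leading byte 0xF0 = 11110000 → 4-byte char #1 = F0 BC AE 8D.
Offset 4: leading byte 0xE3 = 11100011 → 3-byte char #2 = E3 83 9B.
Offset 7: leading byte 0xE8 = 11101000 → 3-byte char #3 = E8 A7 AA.
Offset 10: leading byte 0xF0 = 11110000 → 4-byte char #4 = F0 90 90 B6.
Offset 14: leading byte 0xEF = 11101111 → 3-byte char #5 = EF A4 BB.
Leading byte 0xEF = 11101111 matches 1110xxxx → 3-byte sequence.
Byte 1: 0xEF = 11101111, payload 1111 (4 bits).
Byte 2: 0xA4 = 10100100 (10xxxxxx ✓), payload 100100.
Byte 3: 0xBB = 10111011 (10xxxxxx ✓), payload 111011.
Concatenate: 1111100100111011 = 0xF93B (16 bits → U+F93B).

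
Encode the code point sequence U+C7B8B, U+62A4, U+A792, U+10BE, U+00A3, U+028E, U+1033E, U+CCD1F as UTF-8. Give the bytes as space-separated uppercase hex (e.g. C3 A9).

U+C7B8B: 4-byte form → F3 87 AE 8B.
U+62A4: 3-byte form → E6 8A A4.
U+A792: 3-byte form → EA 9E 92.
U+10BE: 3-byte form → E1 82 BE.
U+00A3: 2-byte form → C2 A3.
U+028E: 2-byte form → CA 8E.
U+1033E: 4-byte form → F0 90 8C BE.
U+CCD1F: 4-byte form → F3 8C B4 9F.
Concatenated (25 bytes): F3 87 AE 8B E6 8A A4 EA 9E 92 E1 82 BE C2 A3 CA 8E F0 90 8C BE F3 8C B4 9F.

F3 87 AE 8B E6 8A A4 EA 9E 92 E1 82 BE C2 A3 CA 8E F0 90 8C BE F3 8C B4 9F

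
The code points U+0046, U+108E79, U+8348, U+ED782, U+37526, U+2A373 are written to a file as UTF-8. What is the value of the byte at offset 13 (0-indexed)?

0xB7

U+0046 → 1-byte form 46 at offsets 0–0.
U+108E79 → 4-byte form F4 88 B9 B9 at offsets 1–4.
U+8348 → 3-byte form E8 8D 88 at offsets 5–7.
U+ED782 → 4-byte form F3 AD 9E 82 at offsets 8–11.
U+37526 → 4-byte form F0 B7 94 A6 at offsets 12–15.
Offset 13 falls in char 5's range; it's byte 2 of F0 B7 94 A6 = 0xB7.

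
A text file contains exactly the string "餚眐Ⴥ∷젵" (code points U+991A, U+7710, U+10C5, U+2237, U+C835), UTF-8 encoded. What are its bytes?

E9 A4 9A E7 9C 90 E1 83 85 E2 88 B7 EC A0 B5

U+991A: 3-byte form → E9 A4 9A.
U+7710: 3-byte form → E7 9C 90.
U+10C5: 3-byte form → E1 83 85.
U+2237: 3-byte form → E2 88 B7.
U+C835: 3-byte form → EC A0 B5.
Concatenated (15 bytes): E9 A4 9A E7 9C 90 E1 83 85 E2 88 B7 EC A0 B5.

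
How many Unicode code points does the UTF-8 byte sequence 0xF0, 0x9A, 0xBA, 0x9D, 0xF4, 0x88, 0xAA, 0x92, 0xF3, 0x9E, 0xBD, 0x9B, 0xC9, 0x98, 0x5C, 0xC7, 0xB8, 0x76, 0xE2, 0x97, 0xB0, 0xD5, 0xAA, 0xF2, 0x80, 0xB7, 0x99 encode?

10

Byte at offset 0: 0xF0 = 11110000 → 4-byte char (#1). Advance 4.
Byte at offset 4: 0xF4 = 11110100 → 4-byte char (#2). Advance 4.
Byte at offset 8: 0xF3 = 11110011 → 4-byte char (#3). Advance 4.
Byte at offset 12: 0xC9 = 11001001 → 2-byte char (#4). Advance 2.
Byte at offset 14: 0x5C = 01011100 → 1-byte char (#5). Advance 1.
Byte at offset 15: 0xC7 = 11000111 → 2-byte char (#6). Advance 2.
Byte at offset 17: 0x76 = 01110110 → 1-byte char (#7). Advance 1.
Byte at offset 18: 0xE2 = 11100010 → 3-byte char (#8). Advance 3.
Byte at offset 21: 0xD5 = 11010101 → 2-byte char (#9). Advance 2.
Byte at offset 23: 0xF2 = 11110010 → 4-byte char (#10). Advance 4.
Reached end at offset 27 after 10 code points.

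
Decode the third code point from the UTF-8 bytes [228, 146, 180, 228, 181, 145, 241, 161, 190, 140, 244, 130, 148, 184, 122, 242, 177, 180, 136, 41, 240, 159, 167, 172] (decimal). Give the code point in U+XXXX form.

U+61F8C

Offset 0: leading byte 0xE4 = 11100100 → 3-byte char #1 = E4 92 B4.
Offset 3: leading byte 0xE4 = 11100100 → 3-byte char #2 = E4 B5 91.
Offset 6: leading byte 0xF1 = 11110001 → 4-byte char #3 = F1 A1 BE 8C.
Leading byte 0xF1 = 11110001 matches 11110xxx → 4-byte sequence.
Byte 1: 0xF1 = 11110001, payload 001 (3 bits).
Byte 2: 0xA1 = 10100001 (10xxxxxx ✓), payload 100001.
Byte 3: 0xBE = 10111110 (10xxxxxx ✓), payload 111110.
Byte 4: 0x8C = 10001100 (10xxxxxx ✓), payload 001100.
Concatenate: 001100001111110001100 = 0x61F8C (21 bits → U+61F8C).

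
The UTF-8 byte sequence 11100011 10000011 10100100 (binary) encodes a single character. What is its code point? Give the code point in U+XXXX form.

Leading byte 0xE3 = 11100011 matches 1110xxxx → 3-byte sequence.
Byte 1: 0xE3 = 11100011, payload 0011 (4 bits).
Byte 2: 0x83 = 10000011 (10xxxxxx ✓), payload 000011.
Byte 3: 0xA4 = 10100100 (10xxxxxx ✓), payload 100100.
Concatenate: 0011000011100100 = 0x30E4 (16 bits → U+30E4).

U+30E4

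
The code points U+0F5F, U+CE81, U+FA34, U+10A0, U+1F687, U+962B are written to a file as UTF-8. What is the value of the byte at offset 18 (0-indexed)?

U+0F5F → 3-byte form E0 BD 9F at offsets 0–2.
U+CE81 → 3-byte form EC BA 81 at offsets 3–5.
U+FA34 → 3-byte form EF A8 B4 at offsets 6–8.
U+10A0 → 3-byte form E1 82 A0 at offsets 9–11.
U+1F687 → 4-byte form F0 9F 9A 87 at offsets 12–15.
U+962B → 3-byte form E9 98 AB at offsets 16–18.
Offset 18 falls in char 6's range; it's byte 3 of E9 98 AB = 0xAB.

0xAB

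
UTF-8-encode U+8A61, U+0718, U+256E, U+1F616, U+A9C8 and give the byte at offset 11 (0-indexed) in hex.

U+8A61 → 3-byte form E8 A9 A1 at offsets 0–2.
U+0718 → 2-byte form DC 98 at offsets 3–4.
U+256E → 3-byte form E2 95 AE at offsets 5–7.
U+1F616 → 4-byte form F0 9F 98 96 at offsets 8–11.
Offset 11 falls in char 4's range; it's byte 4 of F0 9F 98 96 = 0x96.

0x96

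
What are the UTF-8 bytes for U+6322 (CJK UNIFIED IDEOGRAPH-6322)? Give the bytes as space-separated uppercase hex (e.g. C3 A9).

U+6322 = 0x6322 = 25378 decimal. In range U+0800–U+FFFF → 3-byte form: 1110xxxx 10xxxxxx 10xxxxxx.
Binary (16 bits): 0110001100100010.
Split 4+6+6: 0110 | 001100 | 100010.
Byte 1: 11100110 = 0xE6.
Byte 2: 10001100 = 0x8C.
Byte 3: 10100010 = 0xA2.

E6 8C A2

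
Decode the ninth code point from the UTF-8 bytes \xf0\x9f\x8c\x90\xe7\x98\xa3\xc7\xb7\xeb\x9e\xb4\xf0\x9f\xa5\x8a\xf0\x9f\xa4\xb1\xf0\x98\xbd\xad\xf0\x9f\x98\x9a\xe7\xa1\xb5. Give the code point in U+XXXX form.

Offset 0: leading byte 0xF0 = 11110000 → 4-byte char #1 = F0 9F 8C 90.
Offset 4: leading byte 0xE7 = 11100111 → 3-byte char #2 = E7 98 A3.
Offset 7: leading byte 0xC7 = 11000111 → 2-byte char #3 = C7 B7.
Offset 9: leading byte 0xEB = 11101011 → 3-byte char #4 = EB 9E B4.
Offset 12: leading byte 0xF0 = 11110000 → 4-byte char #5 = F0 9F A5 8A.
Offset 16: leading byte 0xF0 = 11110000 → 4-byte char #6 = F0 9F A4 B1.
Offset 20: leading byte 0xF0 = 11110000 → 4-byte char #7 = F0 98 BD AD.
Offset 24: leading byte 0xF0 = 11110000 → 4-byte char #8 = F0 9F 98 9A.
Offset 28: leading byte 0xE7 = 11100111 → 3-byte char #9 = E7 A1 B5.
Leading byte 0xE7 = 11100111 matches 1110xxxx → 3-byte sequence.
Byte 1: 0xE7 = 11100111, payload 0111 (4 bits).
Byte 2: 0xA1 = 10100001 (10xxxxxx ✓), payload 100001.
Byte 3: 0xB5 = 10110101 (10xxxxxx ✓), payload 110101.
Concatenate: 0111100001110101 = 0x7875 (16 bits → U+7875).

U+7875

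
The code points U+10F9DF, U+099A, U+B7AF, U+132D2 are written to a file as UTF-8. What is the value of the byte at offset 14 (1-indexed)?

1-indexed offset 14 is 0-indexed offset 13.
U+10F9DF → 4-byte form F4 8F A7 9F at offsets 0–3.
U+099A → 3-byte form E0 A6 9A at offsets 4–6.
U+B7AF → 3-byte form EB 9E AF at offsets 7–9.
U+132D2 → 4-byte form F0 93 8B 92 at offsets 10–13.
Offset 13 falls in char 4's range; it's byte 4 of F0 93 8B 92 = 0x92.

0x92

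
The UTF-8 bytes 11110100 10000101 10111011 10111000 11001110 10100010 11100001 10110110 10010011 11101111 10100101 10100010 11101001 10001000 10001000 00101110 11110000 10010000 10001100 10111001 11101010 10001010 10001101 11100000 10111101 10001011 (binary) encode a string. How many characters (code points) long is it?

Byte at offset 0: 0xF4 = 11110100 → 4-byte char (#1). Advance 4.
Byte at offset 4: 0xCE = 11001110 → 2-byte char (#2). Advance 2.
Byte at offset 6: 0xE1 = 11100001 → 3-byte char (#3). Advance 3.
Byte at offset 9: 0xEF = 11101111 → 3-byte char (#4). Advance 3.
Byte at offset 12: 0xE9 = 11101001 → 3-byte char (#5). Advance 3.
Byte at offset 15: 0x2E = 00101110 → 1-byte char (#6). Advance 1.
Byte at offset 16: 0xF0 = 11110000 → 4-byte char (#7). Advance 4.
Byte at offset 20: 0xEA = 11101010 → 3-byte char (#8). Advance 3.
Byte at offset 23: 0xE0 = 11100000 → 3-byte char (#9). Advance 3.
Reached end at offset 26 after 9 code points.

9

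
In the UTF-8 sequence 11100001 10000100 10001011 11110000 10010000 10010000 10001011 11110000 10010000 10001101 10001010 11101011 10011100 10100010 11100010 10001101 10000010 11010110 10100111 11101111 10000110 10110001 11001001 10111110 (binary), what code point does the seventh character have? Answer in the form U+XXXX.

U+F1B1

Offset 0: leading byte 0xE1 = 11100001 → 3-byte char #1 = E1 84 8B.
Offset 3: leading byte 0xF0 = 11110000 → 4-byte char #2 = F0 90 90 8B.
Offset 7: leading byte 0xF0 = 11110000 → 4-byte char #3 = F0 90 8D 8A.
Offset 11: leading byte 0xEB = 11101011 → 3-byte char #4 = EB 9C A2.
Offset 14: leading byte 0xE2 = 11100010 → 3-byte char #5 = E2 8D 82.
Offset 17: leading byte 0xD6 = 11010110 → 2-byte char #6 = D6 A7.
Offset 19: leading byte 0xEF = 11101111 → 3-byte char #7 = EF 86 B1.
Leading byte 0xEF = 11101111 matches 1110xxxx → 3-byte sequence.
Byte 1: 0xEF = 11101111, payload 1111 (4 bits).
Byte 2: 0x86 = 10000110 (10xxxxxx ✓), payload 000110.
Byte 3: 0xB1 = 10110001 (10xxxxxx ✓), payload 110001.
Concatenate: 1111000110110001 = 0xF1B1 (16 bits → U+F1B1).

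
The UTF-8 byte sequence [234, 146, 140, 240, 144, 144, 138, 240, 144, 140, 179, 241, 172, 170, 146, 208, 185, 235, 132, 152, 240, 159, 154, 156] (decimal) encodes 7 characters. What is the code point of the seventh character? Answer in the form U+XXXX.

Offset 0: leading byte 0xEA = 11101010 → 3-byte char #1 = EA 92 8C.
Offset 3: leading byte 0xF0 = 11110000 → 4-byte char #2 = F0 90 90 8A.
Offset 7: leading byte 0xF0 = 11110000 → 4-byte char #3 = F0 90 8C B3.
Offset 11: leading byte 0xF1 = 11110001 → 4-byte char #4 = F1 AC AA 92.
Offset 15: leading byte 0xD0 = 11010000 → 2-byte char #5 = D0 B9.
Offset 17: leading byte 0xEB = 11101011 → 3-byte char #6 = EB 84 98.
Offset 20: leading byte 0xF0 = 11110000 → 4-byte char #7 = F0 9F 9A 9C.
Leading byte 0xF0 = 11110000 matches 11110xxx → 4-byte sequence.
Byte 1: 0xF0 = 11110000, payload 000 (3 bits).
Byte 2: 0x9F = 10011111 (10xxxxxx ✓), payload 011111.
Byte 3: 0x9A = 10011010 (10xxxxxx ✓), payload 011010.
Byte 4: 0x9C = 10011100 (10xxxxxx ✓), payload 011100.
Concatenate: 000011111011010011100 = 0x1F69C (21 bits → U+1F69C).

U+1F69C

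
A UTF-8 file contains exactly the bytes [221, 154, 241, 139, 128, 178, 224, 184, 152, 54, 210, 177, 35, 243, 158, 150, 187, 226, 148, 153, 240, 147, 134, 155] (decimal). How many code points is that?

9

Byte at offset 0: 0xDD = 11011101 → 2-byte char (#1). Advance 2.
Byte at offset 2: 0xF1 = 11110001 → 4-byte char (#2). Advance 4.
Byte at offset 6: 0xE0 = 11100000 → 3-byte char (#3). Advance 3.
Byte at offset 9: 0x36 = 00110110 → 1-byte char (#4). Advance 1.
Byte at offset 10: 0xD2 = 11010010 → 2-byte char (#5). Advance 2.
Byte at offset 12: 0x23 = 00100011 → 1-byte char (#6). Advance 1.
Byte at offset 13: 0xF3 = 11110011 → 4-byte char (#7). Advance 4.
Byte at offset 17: 0xE2 = 11100010 → 3-byte char (#8). Advance 3.
Byte at offset 20: 0xF0 = 11110000 → 4-byte char (#9). Advance 4.
Reached end at offset 24 after 9 code points.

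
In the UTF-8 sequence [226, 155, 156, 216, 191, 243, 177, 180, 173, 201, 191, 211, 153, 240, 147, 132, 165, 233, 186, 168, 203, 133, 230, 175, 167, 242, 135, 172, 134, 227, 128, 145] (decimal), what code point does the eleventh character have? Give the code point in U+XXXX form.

Offset 0: leading byte 0xE2 = 11100010 → 3-byte char #1 = E2 9B 9C.
Offset 3: leading byte 0xD8 = 11011000 → 2-byte char #2 = D8 BF.
Offset 5: leading byte 0xF3 = 11110011 → 4-byte char #3 = F3 B1 B4 AD.
Offset 9: leading byte 0xC9 = 11001001 → 2-byte char #4 = C9 BF.
Offset 11: leading byte 0xD3 = 11010011 → 2-byte char #5 = D3 99.
Offset 13: leading byte 0xF0 = 11110000 → 4-byte char #6 = F0 93 84 A5.
Offset 17: leading byte 0xE9 = 11101001 → 3-byte char #7 = E9 BA A8.
Offset 20: leading byte 0xCB = 11001011 → 2-byte char #8 = CB 85.
Offset 22: leading byte 0xE6 = 11100110 → 3-byte char #9 = E6 AF A7.
Offset 25: leading byte 0xF2 = 11110010 → 4-byte char #10 = F2 87 AC 86.
Offset 29: leading byte 0xE3 = 11100011 → 3-byte char #11 = E3 80 91.
Leading byte 0xE3 = 11100011 matches 1110xxxx → 3-byte sequence.
Byte 1: 0xE3 = 11100011, payload 0011 (4 bits).
Byte 2: 0x80 = 10000000 (10xxxxxx ✓), payload 000000.
Byte 3: 0x91 = 10010001 (10xxxxxx ✓), payload 010001.
Concatenate: 0011000000010001 = 0x3011 (16 bits → U+3011).

U+3011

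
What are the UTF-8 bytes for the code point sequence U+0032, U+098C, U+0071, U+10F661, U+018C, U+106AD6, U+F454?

U+0032: 1-byte form → 32.
U+098C: 3-byte form → E0 A6 8C.
U+0071: 1-byte form → 71.
U+10F661: 4-byte form → F4 8F 99 A1.
U+018C: 2-byte form → C6 8C.
U+106AD6: 4-byte form → F4 86 AB 96.
U+F454: 3-byte form → EF 91 94.
Concatenated (18 bytes): 32 E0 A6 8C 71 F4 8F 99 A1 C6 8C F4 86 AB 96 EF 91 94.

32 E0 A6 8C 71 F4 8F 99 A1 C6 8C F4 86 AB 96 EF 91 94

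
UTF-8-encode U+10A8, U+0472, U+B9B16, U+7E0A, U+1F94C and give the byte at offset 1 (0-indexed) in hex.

U+10A8 → 3-byte form E1 82 A8 at offsets 0–2.
Offset 1 falls in char 1's range; it's byte 2 of E1 82 A8 = 0x82.

0x82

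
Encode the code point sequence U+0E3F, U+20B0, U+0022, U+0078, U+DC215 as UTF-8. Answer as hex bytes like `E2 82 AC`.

E0 B8 BF E2 82 B0 22 78 F3 9C 88 95

U+0E3F: 3-byte form → E0 B8 BF.
U+20B0: 3-byte form → E2 82 B0.
U+0022: 1-byte form → 22.
U+0078: 1-byte form → 78.
U+DC215: 4-byte form → F3 9C 88 95.
Concatenated (12 bytes): E0 B8 BF E2 82 B0 22 78 F3 9C 88 95.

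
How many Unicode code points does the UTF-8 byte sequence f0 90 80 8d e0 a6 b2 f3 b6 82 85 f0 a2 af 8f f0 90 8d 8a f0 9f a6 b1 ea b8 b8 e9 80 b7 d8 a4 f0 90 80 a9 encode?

10

Byte at offset 0: 0xF0 = 11110000 → 4-byte char (#1). Advance 4.
Byte at offset 4: 0xE0 = 11100000 → 3-byte char (#2). Advance 3.
Byte at offset 7: 0xF3 = 11110011 → 4-byte char (#3). Advance 4.
Byte at offset 11: 0xF0 = 11110000 → 4-byte char (#4). Advance 4.
Byte at offset 15: 0xF0 = 11110000 → 4-byte char (#5). Advance 4.
Byte at offset 19: 0xF0 = 11110000 → 4-byte char (#6). Advance 4.
Byte at offset 23: 0xEA = 11101010 → 3-byte char (#7). Advance 3.
Byte at offset 26: 0xE9 = 11101001 → 3-byte char (#8). Advance 3.
Byte at offset 29: 0xD8 = 11011000 → 2-byte char (#9). Advance 2.
Byte at offset 31: 0xF0 = 11110000 → 4-byte char (#10). Advance 4.
Reached end at offset 35 after 10 code points.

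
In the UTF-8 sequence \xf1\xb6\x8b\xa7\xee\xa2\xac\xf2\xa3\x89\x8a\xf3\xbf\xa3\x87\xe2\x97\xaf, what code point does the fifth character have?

Offset 0: leading byte 0xF1 = 11110001 → 4-byte char #1 = F1 B6 8B A7.
Offset 4: leading byte 0xEE = 11101110 → 3-byte char #2 = EE A2 AC.
Offset 7: leading byte 0xF2 = 11110010 → 4-byte char #3 = F2 A3 89 8A.
Offset 11: leading byte 0xF3 = 11110011 → 4-byte char #4 = F3 BF A3 87.
Offset 15: leading byte 0xE2 = 11100010 → 3-byte char #5 = E2 97 AF.
Leading byte 0xE2 = 11100010 matches 1110xxxx → 3-byte sequence.
Byte 1: 0xE2 = 11100010, payload 0010 (4 bits).
Byte 2: 0x97 = 10010111 (10xxxxxx ✓), payload 010111.
Byte 3: 0xAF = 10101111 (10xxxxxx ✓), payload 101111.
Concatenate: 0010010111101111 = 0x25EF (16 bits → U+25EF).

U+25EF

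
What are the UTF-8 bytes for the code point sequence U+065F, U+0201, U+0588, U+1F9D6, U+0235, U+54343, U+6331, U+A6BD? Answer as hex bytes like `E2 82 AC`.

U+065F: 2-byte form → D9 9F.
U+0201: 2-byte form → C8 81.
U+0588: 2-byte form → D6 88.
U+1F9D6: 4-byte form → F0 9F A7 96.
U+0235: 2-byte form → C8 B5.
U+54343: 4-byte form → F1 94 8D 83.
U+6331: 3-byte form → E6 8C B1.
U+A6BD: 3-byte form → EA 9A BD.
Concatenated (22 bytes): D9 9F C8 81 D6 88 F0 9F A7 96 C8 B5 F1 94 8D 83 E6 8C B1 EA 9A BD.

D9 9F C8 81 D6 88 F0 9F A7 96 C8 B5 F1 94 8D 83 E6 8C B1 EA 9A BD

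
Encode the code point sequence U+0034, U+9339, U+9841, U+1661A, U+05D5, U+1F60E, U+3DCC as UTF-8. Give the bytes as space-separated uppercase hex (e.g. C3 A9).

U+0034: 1-byte form → 34.
U+9339: 3-byte form → E9 8C B9.
U+9841: 3-byte form → E9 A1 81.
U+1661A: 4-byte form → F0 96 98 9A.
U+05D5: 2-byte form → D7 95.
U+1F60E: 4-byte form → F0 9F 98 8E.
U+3DCC: 3-byte form → E3 B7 8C.
Concatenated (20 bytes): 34 E9 8C B9 E9 A1 81 F0 96 98 9A D7 95 F0 9F 98 8E E3 B7 8C.

34 E9 8C B9 E9 A1 81 F0 96 98 9A D7 95 F0 9F 98 8E E3 B7 8C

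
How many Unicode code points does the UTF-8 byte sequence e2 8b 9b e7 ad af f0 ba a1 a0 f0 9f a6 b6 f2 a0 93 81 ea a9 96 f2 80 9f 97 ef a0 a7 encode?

Byte at offset 0: 0xE2 = 11100010 → 3-byte char (#1). Advance 3.
Byte at offset 3: 0xE7 = 11100111 → 3-byte char (#2). Advance 3.
Byte at offset 6: 0xF0 = 11110000 → 4-byte char (#3). Advance 4.
Byte at offset 10: 0xF0 = 11110000 → 4-byte char (#4). Advance 4.
Byte at offset 14: 0xF2 = 11110010 → 4-byte char (#5). Advance 4.
Byte at offset 18: 0xEA = 11101010 → 3-byte char (#6). Advance 3.
Byte at offset 21: 0xF2 = 11110010 → 4-byte char (#7). Advance 4.
Byte at offset 25: 0xEF = 11101111 → 3-byte char (#8). Advance 3.
Reached end at offset 28 after 8 code points.

8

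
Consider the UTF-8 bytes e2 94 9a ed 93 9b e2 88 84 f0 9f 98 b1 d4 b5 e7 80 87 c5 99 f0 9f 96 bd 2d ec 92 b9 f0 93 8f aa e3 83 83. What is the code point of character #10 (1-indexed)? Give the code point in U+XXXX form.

U+C4B9

Offset 0: leading byte 0xE2 = 11100010 → 3-byte char #1 = E2 94 9A.
Offset 3: leading byte 0xED = 11101101 → 3-byte char #2 = ED 93 9B.
Offset 6: leading byte 0xE2 = 11100010 → 3-byte char #3 = E2 88 84.
Offset 9: leading byte 0xF0 = 11110000 → 4-byte char #4 = F0 9F 98 B1.
Offset 13: leading byte 0xD4 = 11010100 → 2-byte char #5 = D4 B5.
Offset 15: leading byte 0xE7 = 11100111 → 3-byte char #6 = E7 80 87.
Offset 18: leading byte 0xC5 = 11000101 → 2-byte char #7 = C5 99.
Offset 20: leading byte 0xF0 = 11110000 → 4-byte char #8 = F0 9F 96 BD.
Offset 24: leading byte 0x2D = 00101101 → 1-byte char #9 = 2D.
Offset 25: leading byte 0xEC = 11101100 → 3-byte char #10 = EC 92 B9.
Leading byte 0xEC = 11101100 matches 1110xxxx → 3-byte sequence.
Byte 1: 0xEC = 11101100, payload 1100 (4 bits).
Byte 2: 0x92 = 10010010 (10xxxxxx ✓), payload 010010.
Byte 3: 0xB9 = 10111001 (10xxxxxx ✓), payload 111001.
Concatenate: 1100010010111001 = 0xC4B9 (16 bits → U+C4B9).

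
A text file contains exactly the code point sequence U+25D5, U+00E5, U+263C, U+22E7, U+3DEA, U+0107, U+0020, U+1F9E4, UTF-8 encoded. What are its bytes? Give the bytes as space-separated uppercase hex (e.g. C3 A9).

E2 97 95 C3 A5 E2 98 BC E2 8B A7 E3 B7 AA C4 87 20 F0 9F A7 A4

U+25D5: 3-byte form → E2 97 95.
U+00E5: 2-byte form → C3 A5.
U+263C: 3-byte form → E2 98 BC.
U+22E7: 3-byte form → E2 8B A7.
U+3DEA: 3-byte form → E3 B7 AA.
U+0107: 2-byte form → C4 87.
U+0020: 1-byte form → 20.
U+1F9E4: 4-byte form → F0 9F A7 A4.
Concatenated (21 bytes): E2 97 95 C3 A5 E2 98 BC E2 8B A7 E3 B7 AA C4 87 20 F0 9F A7 A4.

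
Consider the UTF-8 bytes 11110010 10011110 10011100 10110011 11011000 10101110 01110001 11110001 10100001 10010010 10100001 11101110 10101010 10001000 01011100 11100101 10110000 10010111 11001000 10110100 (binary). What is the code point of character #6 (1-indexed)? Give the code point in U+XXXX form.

Offset 0: leading byte 0xF2 = 11110010 → 4-byte char #1 = F2 9E 9C B3.
Offset 4: leading byte 0xD8 = 11011000 → 2-byte char #2 = D8 AE.
Offset 6: leading byte 0x71 = 01110001 → 1-byte char #3 = 71.
Offset 7: leading byte 0xF1 = 11110001 → 4-byte char #4 = F1 A1 92 A1.
Offset 11: leading byte 0xEE = 11101110 → 3-byte char #5 = EE AA 88.
Offset 14: leading byte 0x5C = 01011100 → 1-byte char #6 = 5C.
Leading byte 0x5C = 01011100 matches 0xxxxxxx → 1-byte sequence.
Byte 1: 0x5C = 01011100, payload 1011100 (7 bits).
Concatenate: 1011100 = 0x5C (7 bits → U+005C).

U+005C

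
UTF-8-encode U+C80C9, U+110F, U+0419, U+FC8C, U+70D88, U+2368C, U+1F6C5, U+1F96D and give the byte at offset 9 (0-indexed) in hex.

U+C80C9 → 4-byte form F3 88 83 89 at offsets 0–3.
U+110F → 3-byte form E1 84 8F at offsets 4–6.
U+0419 → 2-byte form D0 99 at offsets 7–8.
U+FC8C → 3-byte form EF B2 8C at offsets 9–11.
Offset 9 falls in char 4's range; it's byte 1 of EF B2 8C = 0xEF.

0xEF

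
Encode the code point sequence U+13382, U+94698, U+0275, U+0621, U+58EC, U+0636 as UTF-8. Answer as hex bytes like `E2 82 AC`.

U+13382: 4-byte form → F0 93 8E 82.
U+94698: 4-byte form → F2 94 9A 98.
U+0275: 2-byte form → C9 B5.
U+0621: 2-byte form → D8 A1.
U+58EC: 3-byte form → E5 A3 AC.
U+0636: 2-byte form → D8 B6.
Concatenated (17 bytes): F0 93 8E 82 F2 94 9A 98 C9 B5 D8 A1 E5 A3 AC D8 B6.

F0 93 8E 82 F2 94 9A 98 C9 B5 D8 A1 E5 A3 AC D8 B6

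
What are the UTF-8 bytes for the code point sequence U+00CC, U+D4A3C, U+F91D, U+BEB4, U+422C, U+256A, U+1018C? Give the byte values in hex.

C3 8C F3 94 A8 BC EF A4 9D EB BA B4 E4 88 AC E2 95 AA F0 90 86 8C

U+00CC: 2-byte form → C3 8C.
U+D4A3C: 4-byte form → F3 94 A8 BC.
U+F91D: 3-byte form → EF A4 9D.
U+BEB4: 3-byte form → EB BA B4.
U+422C: 3-byte form → E4 88 AC.
U+256A: 3-byte form → E2 95 AA.
U+1018C: 4-byte form → F0 90 86 8C.
Concatenated (22 bytes): C3 8C F3 94 A8 BC EF A4 9D EB BA B4 E4 88 AC E2 95 AA F0 90 86 8C.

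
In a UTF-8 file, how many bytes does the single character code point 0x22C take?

2

U+022C = 0x22C. UTF-8 uses 1 byte below 0x80, 2 below 0x800, 3 below 0x10000, 4 up to 0x10FFFF. 0x22C is in U+0080–U+07FF → 2 bytes.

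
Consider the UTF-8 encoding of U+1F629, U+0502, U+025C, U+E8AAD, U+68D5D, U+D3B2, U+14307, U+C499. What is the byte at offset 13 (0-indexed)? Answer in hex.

0xA8

U+1F629 → 4-byte form F0 9F 98 A9 at offsets 0–3.
U+0502 → 2-byte form D4 82 at offsets 4–5.
U+025C → 2-byte form C9 9C at offsets 6–7.
U+E8AAD → 4-byte form F3 A8 AA AD at offsets 8–11.
U+68D5D → 4-byte form F1 A8 B5 9D at offsets 12–15.
Offset 13 falls in char 5's range; it's byte 2 of F1 A8 B5 9D = 0xA8.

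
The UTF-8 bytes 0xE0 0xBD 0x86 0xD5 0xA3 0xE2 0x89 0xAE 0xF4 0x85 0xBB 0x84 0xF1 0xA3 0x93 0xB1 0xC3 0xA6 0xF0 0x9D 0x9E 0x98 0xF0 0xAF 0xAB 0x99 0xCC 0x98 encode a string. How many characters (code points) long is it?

Byte at offset 0: 0xE0 = 11100000 → 3-byte char (#1). Advance 3.
Byte at offset 3: 0xD5 = 11010101 → 2-byte char (#2). Advance 2.
Byte at offset 5: 0xE2 = 11100010 → 3-byte char (#3). Advance 3.
Byte at offset 8: 0xF4 = 11110100 → 4-byte char (#4). Advance 4.
Byte at offset 12: 0xF1 = 11110001 → 4-byte char (#5). Advance 4.
Byte at offset 16: 0xC3 = 11000011 → 2-byte char (#6). Advance 2.
Byte at offset 18: 0xF0 = 11110000 → 4-byte char (#7). Advance 4.
Byte at offset 22: 0xF0 = 11110000 → 4-byte char (#8). Advance 4.
Byte at offset 26: 0xCC = 11001100 → 2-byte char (#9). Advance 2.
Reached end at offset 28 after 9 code points.

9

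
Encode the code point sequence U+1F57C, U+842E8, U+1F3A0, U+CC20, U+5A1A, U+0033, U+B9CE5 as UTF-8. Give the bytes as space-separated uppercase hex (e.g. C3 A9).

U+1F57C: 4-byte form → F0 9F 95 BC.
U+842E8: 4-byte form → F2 84 8B A8.
U+1F3A0: 4-byte form → F0 9F 8E A0.
U+CC20: 3-byte form → EC B0 A0.
U+5A1A: 3-byte form → E5 A8 9A.
U+0033: 1-byte form → 33.
U+B9CE5: 4-byte form → F2 B9 B3 A5.
Concatenated (23 bytes): F0 9F 95 BC F2 84 8B A8 F0 9F 8E A0 EC B0 A0 E5 A8 9A 33 F2 B9 B3 A5.

F0 9F 95 BC F2 84 8B A8 F0 9F 8E A0 EC B0 A0 E5 A8 9A 33 F2 B9 B3 A5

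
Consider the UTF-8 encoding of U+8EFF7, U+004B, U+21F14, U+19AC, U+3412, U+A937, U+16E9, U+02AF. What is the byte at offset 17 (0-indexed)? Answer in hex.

0xB7

U+8EFF7 → 4-byte form F2 8E BF B7 at offsets 0–3.
U+004B → 1-byte form 4B at offsets 4–4.
U+21F14 → 4-byte form F0 A1 BC 94 at offsets 5–8.
U+19AC → 3-byte form E1 A6 AC at offsets 9–11.
U+3412 → 3-byte form E3 90 92 at offsets 12–14.
U+A937 → 3-byte form EA A4 B7 at offsets 15–17.
Offset 17 falls in char 6's range; it's byte 3 of EA A4 B7 = 0xB7.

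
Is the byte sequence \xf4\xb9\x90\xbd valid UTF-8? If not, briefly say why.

Leading byte 0xF4 = 11110100 → 4-byte form.
Payload = 0x13943D, which exceeds U+10FFFF, the maximum Unicode code point. (Leading bytes F5–FF, or F4 followed by ≥ 0x90, are invalid.)

invalid (encodes a value above U+10FFFF)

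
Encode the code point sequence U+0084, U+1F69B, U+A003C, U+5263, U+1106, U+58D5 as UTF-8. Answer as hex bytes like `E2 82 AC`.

C2 84 F0 9F 9A 9B F2 A0 80 BC E5 89 A3 E1 84 86 E5 A3 95

U+0084: 2-byte form → C2 84.
U+1F69B: 4-byte form → F0 9F 9A 9B.
U+A003C: 4-byte form → F2 A0 80 BC.
U+5263: 3-byte form → E5 89 A3.
U+1106: 3-byte form → E1 84 86.
U+58D5: 3-byte form → E5 A3 95.
Concatenated (19 bytes): C2 84 F0 9F 9A 9B F2 A0 80 BC E5 89 A3 E1 84 86 E5 A3 95.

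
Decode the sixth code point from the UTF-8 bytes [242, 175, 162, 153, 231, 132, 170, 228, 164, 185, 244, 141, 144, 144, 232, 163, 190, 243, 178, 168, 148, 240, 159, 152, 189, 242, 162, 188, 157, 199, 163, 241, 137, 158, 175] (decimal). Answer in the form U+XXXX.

U+F2A14

Offset 0: leading byte 0xF2 = 11110010 → 4-byte char #1 = F2 AF A2 99.
Offset 4: leading byte 0xE7 = 11100111 → 3-byte char #2 = E7 84 AA.
Offset 7: leading byte 0xE4 = 11100100 → 3-byte char #3 = E4 A4 B9.
Offset 10: leading byte 0xF4 = 11110100 → 4-byte char #4 = F4 8D 90 90.
Offset 14: leading byte 0xE8 = 11101000 → 3-byte char #5 = E8 A3 BE.
Offset 17: leading byte 0xF3 = 11110011 → 4-byte char #6 = F3 B2 A8 94.
Leading byte 0xF3 = 11110011 matches 11110xxx → 4-byte sequence.
Byte 1: 0xF3 = 11110011, payload 011 (3 bits).
Byte 2: 0xB2 = 10110010 (10xxxxxx ✓), payload 110010.
Byte 3: 0xA8 = 10101000 (10xxxxxx ✓), payload 101000.
Byte 4: 0x94 = 10010100 (10xxxxxx ✓), payload 010100.
Concatenate: 011110010101000010100 = 0xF2A14 (21 bits → U+F2A14).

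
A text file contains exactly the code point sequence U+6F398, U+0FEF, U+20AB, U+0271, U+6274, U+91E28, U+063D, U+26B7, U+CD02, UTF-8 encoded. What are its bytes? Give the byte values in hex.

U+6F398: 4-byte form → F1 AF 8E 98.
U+0FEF: 3-byte form → E0 BF AF.
U+20AB: 3-byte form → E2 82 AB.
U+0271: 2-byte form → C9 B1.
U+6274: 3-byte form → E6 89 B4.
U+91E28: 4-byte form → F2 91 B8 A8.
U+063D: 2-byte form → D8 BD.
U+26B7: 3-byte form → E2 9A B7.
U+CD02: 3-byte form → EC B4 82.
Concatenated (27 bytes): F1 AF 8E 98 E0 BF AF E2 82 AB C9 B1 E6 89 B4 F2 91 B8 A8 D8 BD E2 9A B7 EC B4 82.

F1 AF 8E 98 E0 BF AF E2 82 AB C9 B1 E6 89 B4 F2 91 B8 A8 D8 BD E2 9A B7 EC B4 82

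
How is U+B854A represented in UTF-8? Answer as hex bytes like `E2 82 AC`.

U+B854A = 0xB854A = 755018 decimal. In range U+10000–U+10FFFF → 4-byte form: 11110xxx 10xxxxxx 10xxxxxx 10xxxxxx.
Binary (21 bits): 010111000010101001010.
Split 3+6+6+6: 010 | 111000 | 010101 | 001010.
Byte 1: 11110010 = 0xF2.
Byte 2: 10111000 = 0xB8.
Byte 3: 10010101 = 0x95.
Byte 4: 10001010 = 0x8A.

F2 B8 95 8A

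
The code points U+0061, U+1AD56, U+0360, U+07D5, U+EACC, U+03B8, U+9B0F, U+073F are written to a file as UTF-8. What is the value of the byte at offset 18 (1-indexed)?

1-indexed offset 18 is 0-indexed offset 17.
U+0061 → 1-byte form 61 at offsets 0–0.
U+1AD56 → 4-byte form F0 9A B5 96 at offsets 1–4.
U+0360 → 2-byte form CD A0 at offsets 5–6.
U+07D5 → 2-byte form DF 95 at offsets 7–8.
U+EACC → 3-byte form EE AB 8C at offsets 9–11.
U+03B8 → 2-byte form CE B8 at offsets 12–13.
U+9B0F → 3-byte form E9 AC 8F at offsets 14–16.
U+073F → 2-byte form DC BF at offsets 17–18.
Offset 17 falls in char 8's range; it's byte 1 of DC BF = 0xDC.

0xDC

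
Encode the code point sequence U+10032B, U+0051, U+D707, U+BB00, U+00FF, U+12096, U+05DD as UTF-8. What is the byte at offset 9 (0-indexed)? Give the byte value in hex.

0xAC

U+10032B → 4-byte form F4 80 8C AB at offsets 0–3.
U+0051 → 1-byte form 51 at offsets 4–4.
U+D707 → 3-byte form ED 9C 87 at offsets 5–7.
U+BB00 → 3-byte form EB AC 80 at offsets 8–10.
Offset 9 falls in char 4's range; it's byte 2 of EB AC 80 = 0xAC.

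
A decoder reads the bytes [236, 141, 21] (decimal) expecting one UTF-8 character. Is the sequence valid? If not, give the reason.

Leading byte 0xEC = 11101100 → 3-byte form.
Byte 3 is 0x15 = 00010101, which is not 10xxxxxx — expected a continuation byte.

invalid (non-continuation byte where continuation expected)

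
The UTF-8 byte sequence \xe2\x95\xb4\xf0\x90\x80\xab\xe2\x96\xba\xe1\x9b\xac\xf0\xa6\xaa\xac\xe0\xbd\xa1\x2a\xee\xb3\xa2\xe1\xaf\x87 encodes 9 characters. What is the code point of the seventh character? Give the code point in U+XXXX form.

U+002A

Offset 0: leading byte 0xE2 = 11100010 → 3-byte char #1 = E2 95 B4.
Offset 3: leading byte 0xF0 = 11110000 → 4-byte char #2 = F0 90 80 AB.
Offset 7: leading byte 0xE2 = 11100010 → 3-byte char #3 = E2 96 BA.
Offset 10: leading byte 0xE1 = 11100001 → 3-byte char #4 = E1 9B AC.
Offset 13: leading byte 0xF0 = 11110000 → 4-byte char #5 = F0 A6 AA AC.
Offset 17: leading byte 0xE0 = 11100000 → 3-byte char #6 = E0 BD A1.
Offset 20: leading byte 0x2A = 00101010 → 1-byte char #7 = 2A.
Leading byte 0x2A = 00101010 matches 0xxxxxxx → 1-byte sequence.
Byte 1: 0x2A = 00101010, payload 0101010 (7 bits).
Concatenate: 0101010 = 0x2A (7 bits → U+002A).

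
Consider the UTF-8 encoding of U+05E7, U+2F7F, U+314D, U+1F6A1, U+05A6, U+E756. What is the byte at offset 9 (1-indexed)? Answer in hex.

0xF0

1-indexed offset 9 is 0-indexed offset 8.
U+05E7 → 2-byte form D7 A7 at offsets 0–1.
U+2F7F → 3-byte form E2 BD BF at offsets 2–4.
U+314D → 3-byte form E3 85 8D at offsets 5–7.
U+1F6A1 → 4-byte form F0 9F 9A A1 at offsets 8–11.
Offset 8 falls in char 4's range; it's byte 1 of F0 9F 9A A1 = 0xF0.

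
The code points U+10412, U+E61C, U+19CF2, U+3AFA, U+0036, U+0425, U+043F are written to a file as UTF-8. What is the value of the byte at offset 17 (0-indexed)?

0xD0

U+10412 → 4-byte form F0 90 90 92 at offsets 0–3.
U+E61C → 3-byte form EE 98 9C at offsets 4–6.
U+19CF2 → 4-byte form F0 99 B3 B2 at offsets 7–10.
U+3AFA → 3-byte form E3 AB BA at offsets 11–13.
U+0036 → 1-byte form 36 at offsets 14–14.
U+0425 → 2-byte form D0 A5 at offsets 15–16.
U+043F → 2-byte form D0 BF at offsets 17–18.
Offset 17 falls in char 7's range; it's byte 1 of D0 BF = 0xD0.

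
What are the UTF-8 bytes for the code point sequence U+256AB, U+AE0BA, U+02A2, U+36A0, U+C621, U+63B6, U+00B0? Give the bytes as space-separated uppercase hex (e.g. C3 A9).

U+256AB: 4-byte form → F0 A5 9A AB.
U+AE0BA: 4-byte form → F2 AE 82 BA.
U+02A2: 2-byte form → CA A2.
U+36A0: 3-byte form → E3 9A A0.
U+C621: 3-byte form → EC 98 A1.
U+63B6: 3-byte form → E6 8E B6.
U+00B0: 2-byte form → C2 B0.
Concatenated (21 bytes): F0 A5 9A AB F2 AE 82 BA CA A2 E3 9A A0 EC 98 A1 E6 8E B6 C2 B0.

F0 A5 9A AB F2 AE 82 BA CA A2 E3 9A A0 EC 98 A1 E6 8E B6 C2 B0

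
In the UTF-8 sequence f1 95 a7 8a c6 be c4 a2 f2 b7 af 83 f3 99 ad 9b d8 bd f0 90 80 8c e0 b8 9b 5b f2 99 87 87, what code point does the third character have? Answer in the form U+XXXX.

Offset 0: leading byte 0xF1 = 11110001 → 4-byte char #1 = F1 95 A7 8A.
Offset 4: leading byte 0xC6 = 11000110 → 2-byte char #2 = C6 BE.
Offset 6: leading byte 0xC4 = 11000100 → 2-byte char #3 = C4 A2.
Leading byte 0xC4 = 11000100 matches 110xxxxx → 2-byte sequence.
Byte 1: 0xC4 = 11000100, payload 00100 (5 bits).
Byte 2: 0xA2 = 10100010 (10xxxxxx ✓), payload 100010.
Concatenate: 00100100010 = 0x122 (11 bits → U+0122).

U+0122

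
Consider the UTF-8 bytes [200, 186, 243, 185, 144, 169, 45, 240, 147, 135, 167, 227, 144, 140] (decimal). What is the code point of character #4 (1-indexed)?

Offset 0: leading byte 0xC8 = 11001000 → 2-byte char #1 = C8 BA.
Offset 2: leading byte 0xF3 = 11110011 → 4-byte char #2 = F3 B9 90 A9.
Offset 6: leading byte 0x2D = 00101101 → 1-byte char #3 = 2D.
Offset 7: leading byte 0xF0 = 11110000 → 4-byte char #4 = F0 93 87 A7.
Leading byte 0xF0 = 11110000 matches 11110xxx → 4-byte sequence.
Byte 1: 0xF0 = 11110000, payload 000 (3 bits).
Byte 2: 0x93 = 10010011 (10xxxxxx ✓), payload 010011.
Byte 3: 0x87 = 10000111 (10xxxxxx ✓), payload 000111.
Byte 4: 0xA7 = 10100111 (10xxxxxx ✓), payload 100111.
Concatenate: 000010011000111100111 = 0x131E7 (21 bits → U+131E7).

U+131E7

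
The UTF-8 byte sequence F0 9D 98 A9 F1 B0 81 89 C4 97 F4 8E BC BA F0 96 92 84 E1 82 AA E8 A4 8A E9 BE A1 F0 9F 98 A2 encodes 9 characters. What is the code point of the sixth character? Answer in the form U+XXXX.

U+10AA

Offset 0: leading byte 0xF0 = 11110000 → 4-byte char #1 = F0 9D 98 A9.
Offset 4: leading byte 0xF1 = 11110001 → 4-byte char #2 = F1 B0 81 89.
Offset 8: leading byte 0xC4 = 11000100 → 2-byte char #3 = C4 97.
Offset 10: leading byte 0xF4 = 11110100 → 4-byte char #4 = F4 8E BC BA.
Offset 14: leading byte 0xF0 = 11110000 → 4-byte char #5 = F0 96 92 84.
Offset 18: leading byte 0xE1 = 11100001 → 3-byte char #6 = E1 82 AA.
Leading byte 0xE1 = 11100001 matches 1110xxxx → 3-byte sequence.
Byte 1: 0xE1 = 11100001, payload 0001 (4 bits).
Byte 2: 0x82 = 10000010 (10xxxxxx ✓), payload 000010.
Byte 3: 0xAA = 10101010 (10xxxxxx ✓), payload 101010.
Concatenate: 0001000010101010 = 0x10AA (16 bits → U+10AA).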